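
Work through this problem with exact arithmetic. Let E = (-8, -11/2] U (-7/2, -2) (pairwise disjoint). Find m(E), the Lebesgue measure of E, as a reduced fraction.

For pairwise disjoint intervals, m(union_i I_i) = sum_i m(I_i),
and m is invariant under swapping open/closed endpoints (single points have measure 0).
So m(E) = sum_i (b_i - a_i).
  I_1 has length -11/2 - (-8) = 5/2.
  I_2 has length -2 - (-7/2) = 3/2.
Summing:
  m(E) = 5/2 + 3/2 = 4.

4


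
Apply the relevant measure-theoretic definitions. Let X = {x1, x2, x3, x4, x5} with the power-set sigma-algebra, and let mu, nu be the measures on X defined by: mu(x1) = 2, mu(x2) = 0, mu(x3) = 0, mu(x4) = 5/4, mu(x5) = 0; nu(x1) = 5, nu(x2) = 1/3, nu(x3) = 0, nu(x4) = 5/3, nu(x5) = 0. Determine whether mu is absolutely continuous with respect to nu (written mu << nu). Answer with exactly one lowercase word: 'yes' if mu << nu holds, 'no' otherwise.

mu << nu means: every nu-null measurable set is also mu-null; equivalently, for every atom x, if nu({x}) = 0 then mu({x}) = 0.
Checking each atom:
  x1: nu = 5 > 0 -> no constraint.
  x2: nu = 1/3 > 0 -> no constraint.
  x3: nu = 0, mu = 0 -> consistent with mu << nu.
  x4: nu = 5/3 > 0 -> no constraint.
  x5: nu = 0, mu = 0 -> consistent with mu << nu.
No atom violates the condition. Therefore mu << nu.

yes


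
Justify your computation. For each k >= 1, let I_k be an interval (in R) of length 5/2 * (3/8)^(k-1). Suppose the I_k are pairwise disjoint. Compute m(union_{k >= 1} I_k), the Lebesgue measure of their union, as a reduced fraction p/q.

By countable additivity of the Lebesgue measure on pairwise disjoint measurable sets,
  m(union_{k >= 1} I_k) = sum_{k >= 1} m(I_k) = sum_{k >= 1} a * r^(k-1),
  with a = 5/2 and r = 3/8.
Since 0 < r = 3/8 < 1, the geometric series converges:
  sum_{k >= 1} a * r^(k-1) = a / (1 - r).
  = 5/2 / (1 - 3/8)
  = 5/2 / (5/8)
  = 4.

4


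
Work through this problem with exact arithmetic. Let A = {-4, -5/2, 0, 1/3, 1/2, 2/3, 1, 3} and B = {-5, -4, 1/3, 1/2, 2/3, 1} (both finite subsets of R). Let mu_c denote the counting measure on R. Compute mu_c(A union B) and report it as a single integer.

Counting measure on a finite set equals cardinality. By inclusion-exclusion, |A union B| = |A| + |B| - |A cap B|.
|A| = 8, |B| = 6, |A cap B| = 5.
So mu_c(A union B) = 8 + 6 - 5 = 9.

9


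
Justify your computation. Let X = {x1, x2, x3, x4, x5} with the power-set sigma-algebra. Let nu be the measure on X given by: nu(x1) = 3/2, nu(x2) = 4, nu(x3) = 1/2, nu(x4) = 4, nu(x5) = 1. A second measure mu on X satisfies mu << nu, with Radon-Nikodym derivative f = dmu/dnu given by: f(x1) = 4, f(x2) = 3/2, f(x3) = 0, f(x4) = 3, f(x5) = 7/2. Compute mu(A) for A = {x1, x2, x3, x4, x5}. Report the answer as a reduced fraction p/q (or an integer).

By the defining property of the Radon-Nikodym derivative, for every measurable set A,
  mu(A) = integral_A f dnu.
Since nu is a discrete measure concentrated on the atoms of X, the integral over A reduces to the sum
  mu(A) = sum_{x in A} f(x) * nu({x}).
Computing each term:
  x1: f(x1) * nu(x1) = 4 * 3/2 = 6.
  x2: f(x2) * nu(x2) = 3/2 * 4 = 6.
  x3: f(x3) * nu(x3) = 0 * 1/2 = 0.
  x4: f(x4) * nu(x4) = 3 * 4 = 12.
  x5: f(x5) * nu(x5) = 7/2 * 1 = 7/2.
Summing: mu(A) = 6 + 6 + 0 + 12 + 7/2 = 55/2.

55/2


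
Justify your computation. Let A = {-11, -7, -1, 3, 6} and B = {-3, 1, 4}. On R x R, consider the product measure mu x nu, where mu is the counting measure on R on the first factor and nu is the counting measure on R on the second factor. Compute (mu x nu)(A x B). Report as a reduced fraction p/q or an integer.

For a measurable rectangle A x B, the product measure satisfies
  (mu x nu)(A x B) = mu(A) * nu(B).
  mu(A) = 5.
  nu(B) = 3.
  (mu x nu)(A x B) = 5 * 3 = 15.

15


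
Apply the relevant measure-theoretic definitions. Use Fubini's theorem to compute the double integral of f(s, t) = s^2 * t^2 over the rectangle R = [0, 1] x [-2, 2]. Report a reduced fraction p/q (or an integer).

f(s, t) is a tensor product of a function of s and a function of t, and both factors are bounded continuous (hence Lebesgue integrable) on the rectangle, so Fubini's theorem applies:
  integral_R f d(m x m) = (integral_a1^b1 s^2 ds) * (integral_a2^b2 t^2 dt).
Inner integral in s: integral_{0}^{1} s^2 ds = (1^3 - 0^3)/3
  = 1/3.
Inner integral in t: integral_{-2}^{2} t^2 dt = (2^3 - (-2)^3)/3
  = 16/3.
Product: (1/3) * (16/3) = 16/9.

16/9


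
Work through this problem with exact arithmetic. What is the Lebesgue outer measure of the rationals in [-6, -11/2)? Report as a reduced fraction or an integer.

E = Q cap [-6, -11/2) is a subset of Q, which is countable. Enumerate Q = {q_1, q_2, ...}; for any eps > 0, cover q_k by the open interval (q_k - eps/2^(k+1), q_k + eps/2^(k+1)), of length eps/2^k. The total cover length is sum_{k>=1} eps/2^k = eps. Hence m*(E) <= m*(Q) <= eps for every eps > 0, and since outer measure is non-negative, m*(E) = 0.

0


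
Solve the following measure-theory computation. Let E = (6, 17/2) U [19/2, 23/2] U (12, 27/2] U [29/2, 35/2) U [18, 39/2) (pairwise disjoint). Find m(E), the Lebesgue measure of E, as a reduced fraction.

For pairwise disjoint intervals, m(union_i I_i) = sum_i m(I_i),
and m is invariant under swapping open/closed endpoints (single points have measure 0).
So m(E) = sum_i (b_i - a_i).
  I_1 has length 17/2 - 6 = 5/2.
  I_2 has length 23/2 - 19/2 = 2.
  I_3 has length 27/2 - 12 = 3/2.
  I_4 has length 35/2 - 29/2 = 3.
  I_5 has length 39/2 - 18 = 3/2.
Summing:
  m(E) = 5/2 + 2 + 3/2 + 3 + 3/2 = 21/2.

21/2


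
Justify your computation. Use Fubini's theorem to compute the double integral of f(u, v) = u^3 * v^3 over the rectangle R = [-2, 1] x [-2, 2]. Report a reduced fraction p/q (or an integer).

f(u, v) is a tensor product of a function of u and a function of v, and both factors are bounded continuous (hence Lebesgue integrable) on the rectangle, so Fubini's theorem applies:
  integral_R f d(m x m) = (integral_a1^b1 u^3 du) * (integral_a2^b2 v^3 dv).
Inner integral in u: integral_{-2}^{1} u^3 du = (1^4 - (-2)^4)/4
  = -15/4.
Inner integral in v: integral_{-2}^{2} v^3 dv = (2^4 - (-2)^4)/4
  = 0.
Product: (-15/4) * (0) = 0.

0


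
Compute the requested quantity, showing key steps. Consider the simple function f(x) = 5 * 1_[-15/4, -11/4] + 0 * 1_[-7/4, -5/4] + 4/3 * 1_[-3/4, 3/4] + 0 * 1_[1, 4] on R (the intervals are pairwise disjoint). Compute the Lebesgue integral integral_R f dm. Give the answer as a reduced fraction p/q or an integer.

For a simple function f = sum_i c_i * 1_{A_i} with disjoint A_i,
  integral f dm = sum_i c_i * m(A_i).
Lengths of the A_i:
  m(A_1) = -11/4 - (-15/4) = 1.
  m(A_2) = -5/4 - (-7/4) = 1/2.
  m(A_3) = 3/4 - (-3/4) = 3/2.
  m(A_4) = 4 - 1 = 3.
Contributions c_i * m(A_i):
  (5) * (1) = 5.
  (0) * (1/2) = 0.
  (4/3) * (3/2) = 2.
  (0) * (3) = 0.
Total: 5 + 0 + 2 + 0 = 7.

7


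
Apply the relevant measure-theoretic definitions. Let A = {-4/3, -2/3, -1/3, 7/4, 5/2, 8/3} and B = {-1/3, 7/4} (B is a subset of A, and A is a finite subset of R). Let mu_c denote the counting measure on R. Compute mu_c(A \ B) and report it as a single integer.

Counting measure assigns mu_c(E) = |E| (number of elements) when E is finite. For B subset A, A \ B is the set of elements of A not in B, so |A \ B| = |A| - |B|.
|A| = 6, |B| = 2, so mu_c(A \ B) = 6 - 2 = 4.

4


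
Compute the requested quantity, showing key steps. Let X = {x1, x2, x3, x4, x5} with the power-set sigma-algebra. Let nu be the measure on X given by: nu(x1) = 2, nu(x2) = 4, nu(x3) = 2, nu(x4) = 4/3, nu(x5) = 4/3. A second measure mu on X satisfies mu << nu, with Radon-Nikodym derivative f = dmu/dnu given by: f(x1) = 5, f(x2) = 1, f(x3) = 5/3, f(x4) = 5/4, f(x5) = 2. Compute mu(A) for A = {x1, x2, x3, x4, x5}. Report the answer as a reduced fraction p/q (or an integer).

By the defining property of the Radon-Nikodym derivative, for every measurable set A,
  mu(A) = integral_A f dnu.
Since nu is a discrete measure concentrated on the atoms of X, the integral over A reduces to the sum
  mu(A) = sum_{x in A} f(x) * nu({x}).
Computing each term:
  x1: f(x1) * nu(x1) = 5 * 2 = 10.
  x2: f(x2) * nu(x2) = 1 * 4 = 4.
  x3: f(x3) * nu(x3) = 5/3 * 2 = 10/3.
  x4: f(x4) * nu(x4) = 5/4 * 4/3 = 5/3.
  x5: f(x5) * nu(x5) = 2 * 4/3 = 8/3.
Summing: mu(A) = 10 + 4 + 10/3 + 5/3 + 8/3 = 65/3.

65/3


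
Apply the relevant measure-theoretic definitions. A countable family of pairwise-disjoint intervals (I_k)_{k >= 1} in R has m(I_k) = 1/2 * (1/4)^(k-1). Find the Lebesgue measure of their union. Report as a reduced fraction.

By countable additivity of the Lebesgue measure on pairwise disjoint measurable sets,
  m(union_{k >= 1} I_k) = sum_{k >= 1} m(I_k) = sum_{k >= 1} a * r^(k-1),
  with a = 1/2 and r = 1/4.
Since 0 < r = 1/4 < 1, the geometric series converges:
  sum_{k >= 1} a * r^(k-1) = a / (1 - r).
  = 1/2 / (1 - 1/4)
  = 1/2 / (3/4)
  = 2/3.

2/3


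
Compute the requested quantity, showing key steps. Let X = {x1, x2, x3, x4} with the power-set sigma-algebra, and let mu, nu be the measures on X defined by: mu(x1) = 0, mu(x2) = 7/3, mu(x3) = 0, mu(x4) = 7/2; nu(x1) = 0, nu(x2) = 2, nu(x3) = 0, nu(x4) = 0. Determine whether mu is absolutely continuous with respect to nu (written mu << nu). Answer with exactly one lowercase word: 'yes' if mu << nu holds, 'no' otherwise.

mu << nu means: every nu-null measurable set is also mu-null; equivalently, for every atom x, if nu({x}) = 0 then mu({x}) = 0.
Checking each atom:
  x1: nu = 0, mu = 0 -> consistent with mu << nu.
  x2: nu = 2 > 0 -> no constraint.
  x3: nu = 0, mu = 0 -> consistent with mu << nu.
  x4: nu = 0, mu = 7/2 > 0 -> violates mu << nu.
The atom(s) x4 violate the condition (nu = 0 but mu > 0). Therefore mu is NOT absolutely continuous w.r.t. nu.

no


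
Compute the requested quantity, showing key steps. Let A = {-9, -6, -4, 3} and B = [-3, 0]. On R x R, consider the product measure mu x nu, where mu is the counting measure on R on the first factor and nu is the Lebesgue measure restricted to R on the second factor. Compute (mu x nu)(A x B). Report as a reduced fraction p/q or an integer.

For a measurable rectangle A x B, the product measure satisfies
  (mu x nu)(A x B) = mu(A) * nu(B).
  mu(A) = 4.
  nu(B) = 3.
  (mu x nu)(A x B) = 4 * 3 = 12.

12


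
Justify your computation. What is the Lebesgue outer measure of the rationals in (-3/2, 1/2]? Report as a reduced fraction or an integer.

The set Q cap (-3/2, 1/2] is countable (a subset of the countable set Q). Lebesgue outer measure of any countable set is 0: each singleton {q} has m*({q}) = 0, and by countable subadditivity m*(union_k {q_k}) <= sum_k m*({q_k}) = sum_k 0 = 0. The reverse inequality m*(E) >= 0 is automatic. So m*(Q cap (-3/2, 1/2]) = 0.

0


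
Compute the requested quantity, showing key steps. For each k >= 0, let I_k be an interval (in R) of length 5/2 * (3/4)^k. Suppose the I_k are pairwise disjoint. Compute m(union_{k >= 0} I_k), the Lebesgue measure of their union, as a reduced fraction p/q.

By countable additivity of the Lebesgue measure on pairwise disjoint measurable sets,
  m(union_{k >= 0} I_k) = sum_{k >= 0} m(I_k) = sum_{k >= 0} a * r^k,
  with a = 5/2 and r = 3/4.
Since 0 < r = 3/4 < 1, the geometric series converges:
  sum_{k >= 0} a * r^k = a / (1 - r).
  = 5/2 / (1 - 3/4)
  = 5/2 / (1/4)
  = 10.

10


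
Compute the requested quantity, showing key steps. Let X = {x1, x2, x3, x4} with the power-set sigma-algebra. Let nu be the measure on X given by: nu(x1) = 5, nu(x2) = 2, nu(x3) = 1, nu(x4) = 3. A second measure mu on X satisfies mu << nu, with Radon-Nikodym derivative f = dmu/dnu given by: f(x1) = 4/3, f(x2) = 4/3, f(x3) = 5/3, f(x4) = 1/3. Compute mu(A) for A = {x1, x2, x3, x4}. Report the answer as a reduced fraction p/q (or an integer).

By the defining property of the Radon-Nikodym derivative, for every measurable set A,
  mu(A) = integral_A f dnu.
Since nu is a discrete measure concentrated on the atoms of X, the integral over A reduces to the sum
  mu(A) = sum_{x in A} f(x) * nu({x}).
Computing each term:
  x1: f(x1) * nu(x1) = 4/3 * 5 = 20/3.
  x2: f(x2) * nu(x2) = 4/3 * 2 = 8/3.
  x3: f(x3) * nu(x3) = 5/3 * 1 = 5/3.
  x4: f(x4) * nu(x4) = 1/3 * 3 = 1.
Summing: mu(A) = 20/3 + 8/3 + 5/3 + 1 = 12.

12


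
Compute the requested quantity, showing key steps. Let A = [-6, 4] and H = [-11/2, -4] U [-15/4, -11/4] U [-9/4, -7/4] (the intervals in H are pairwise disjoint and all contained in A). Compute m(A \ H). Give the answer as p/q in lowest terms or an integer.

The ambient interval has length m(A) = 4 - (-6) = 10.
Since the holes are disjoint and sit inside A, by finite additivity
  m(H) = sum_i (b_i - a_i), and m(A \ H) = m(A) - m(H).
Computing the hole measures:
  m(H_1) = -4 - (-11/2) = 3/2.
  m(H_2) = -11/4 - (-15/4) = 1.
  m(H_3) = -7/4 - (-9/4) = 1/2.
Summed: m(H) = 3/2 + 1 + 1/2 = 3.
So m(A \ H) = 10 - 3 = 7.

7


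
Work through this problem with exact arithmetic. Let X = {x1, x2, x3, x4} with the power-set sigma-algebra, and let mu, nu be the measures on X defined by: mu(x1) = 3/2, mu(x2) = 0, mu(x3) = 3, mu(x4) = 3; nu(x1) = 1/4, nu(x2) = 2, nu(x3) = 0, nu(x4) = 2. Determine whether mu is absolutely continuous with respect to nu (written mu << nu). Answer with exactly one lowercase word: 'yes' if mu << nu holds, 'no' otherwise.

mu << nu means: every nu-null measurable set is also mu-null; equivalently, for every atom x, if nu({x}) = 0 then mu({x}) = 0.
Checking each atom:
  x1: nu = 1/4 > 0 -> no constraint.
  x2: nu = 2 > 0 -> no constraint.
  x3: nu = 0, mu = 3 > 0 -> violates mu << nu.
  x4: nu = 2 > 0 -> no constraint.
The atom(s) x3 violate the condition (nu = 0 but mu > 0). Therefore mu is NOT absolutely continuous w.r.t. nu.

no


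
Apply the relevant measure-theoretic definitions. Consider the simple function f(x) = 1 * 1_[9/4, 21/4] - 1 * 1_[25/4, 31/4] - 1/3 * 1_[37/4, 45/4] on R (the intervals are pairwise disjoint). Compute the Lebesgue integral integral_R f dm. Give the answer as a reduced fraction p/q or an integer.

For a simple function f = sum_i c_i * 1_{A_i} with disjoint A_i,
  integral f dm = sum_i c_i * m(A_i).
Lengths of the A_i:
  m(A_1) = 21/4 - 9/4 = 3.
  m(A_2) = 31/4 - 25/4 = 3/2.
  m(A_3) = 45/4 - 37/4 = 2.
Contributions c_i * m(A_i):
  (1) * (3) = 3.
  (-1) * (3/2) = -3/2.
  (-1/3) * (2) = -2/3.
Total: 3 - 3/2 - 2/3 = 5/6.

5/6


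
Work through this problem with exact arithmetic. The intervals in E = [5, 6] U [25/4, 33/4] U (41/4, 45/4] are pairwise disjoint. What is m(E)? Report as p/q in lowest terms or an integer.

For pairwise disjoint intervals, m(union_i I_i) = sum_i m(I_i),
and m is invariant under swapping open/closed endpoints (single points have measure 0).
So m(E) = sum_i (b_i - a_i).
  I_1 has length 6 - 5 = 1.
  I_2 has length 33/4 - 25/4 = 2.
  I_3 has length 45/4 - 41/4 = 1.
Summing:
  m(E) = 1 + 2 + 1 = 4.

4


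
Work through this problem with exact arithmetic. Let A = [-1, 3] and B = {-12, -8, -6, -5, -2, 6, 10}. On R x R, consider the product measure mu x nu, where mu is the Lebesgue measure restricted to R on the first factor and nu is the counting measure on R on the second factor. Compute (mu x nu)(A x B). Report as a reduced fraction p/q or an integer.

For a measurable rectangle A x B, the product measure satisfies
  (mu x nu)(A x B) = mu(A) * nu(B).
  mu(A) = 4.
  nu(B) = 7.
  (mu x nu)(A x B) = 4 * 7 = 28.

28


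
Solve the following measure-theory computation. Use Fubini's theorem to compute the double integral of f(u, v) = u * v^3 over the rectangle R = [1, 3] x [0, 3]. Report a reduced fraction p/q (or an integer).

f(u, v) is a tensor product of a function of u and a function of v, and both factors are bounded continuous (hence Lebesgue integrable) on the rectangle, so Fubini's theorem applies:
  integral_R f d(m x m) = (integral_a1^b1 u du) * (integral_a2^b2 v^3 dv).
Inner integral in u: integral_{1}^{3} u du = (3^2 - 1^2)/2
  = 4.
Inner integral in v: integral_{0}^{3} v^3 dv = (3^4 - 0^4)/4
  = 81/4.
Product: (4) * (81/4) = 81.

81


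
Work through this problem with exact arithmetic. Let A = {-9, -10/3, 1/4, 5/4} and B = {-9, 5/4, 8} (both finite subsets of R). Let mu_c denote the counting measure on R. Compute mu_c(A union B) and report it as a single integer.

Counting measure on a finite set equals cardinality. By inclusion-exclusion, |A union B| = |A| + |B| - |A cap B|.
|A| = 4, |B| = 3, |A cap B| = 2.
So mu_c(A union B) = 4 + 3 - 2 = 5.

5


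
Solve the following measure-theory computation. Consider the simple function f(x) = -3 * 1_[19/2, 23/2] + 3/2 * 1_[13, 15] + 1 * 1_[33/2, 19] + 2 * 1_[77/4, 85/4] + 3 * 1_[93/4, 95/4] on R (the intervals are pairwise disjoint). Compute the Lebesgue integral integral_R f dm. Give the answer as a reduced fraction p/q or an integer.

For a simple function f = sum_i c_i * 1_{A_i} with disjoint A_i,
  integral f dm = sum_i c_i * m(A_i).
Lengths of the A_i:
  m(A_1) = 23/2 - 19/2 = 2.
  m(A_2) = 15 - 13 = 2.
  m(A_3) = 19 - 33/2 = 5/2.
  m(A_4) = 85/4 - 77/4 = 2.
  m(A_5) = 95/4 - 93/4 = 1/2.
Contributions c_i * m(A_i):
  (-3) * (2) = -6.
  (3/2) * (2) = 3.
  (1) * (5/2) = 5/2.
  (2) * (2) = 4.
  (3) * (1/2) = 3/2.
Total: -6 + 3 + 5/2 + 4 + 3/2 = 5.

5


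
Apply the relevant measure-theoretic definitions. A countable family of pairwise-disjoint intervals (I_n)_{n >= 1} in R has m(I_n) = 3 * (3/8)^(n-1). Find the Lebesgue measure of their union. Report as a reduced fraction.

By countable additivity of the Lebesgue measure on pairwise disjoint measurable sets,
  m(union_{n >= 1} I_n) = sum_{n >= 1} m(I_n) = sum_{n >= 1} a * r^(n-1),
  with a = 3 and r = 3/8.
Since 0 < r = 3/8 < 1, the geometric series converges:
  sum_{n >= 1} a * r^(n-1) = a / (1 - r).
  = 3 / (1 - 3/8)
  = 3 / (5/8)
  = 24/5.

24/5


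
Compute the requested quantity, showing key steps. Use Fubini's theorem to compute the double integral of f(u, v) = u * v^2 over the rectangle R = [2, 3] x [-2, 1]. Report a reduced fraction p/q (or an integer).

f(u, v) is a tensor product of a function of u and a function of v, and both factors are bounded continuous (hence Lebesgue integrable) on the rectangle, so Fubini's theorem applies:
  integral_R f d(m x m) = (integral_a1^b1 u du) * (integral_a2^b2 v^2 dv).
Inner integral in u: integral_{2}^{3} u du = (3^2 - 2^2)/2
  = 5/2.
Inner integral in v: integral_{-2}^{1} v^2 dv = (1^3 - (-2)^3)/3
  = 3.
Product: (5/2) * (3) = 15/2.

15/2


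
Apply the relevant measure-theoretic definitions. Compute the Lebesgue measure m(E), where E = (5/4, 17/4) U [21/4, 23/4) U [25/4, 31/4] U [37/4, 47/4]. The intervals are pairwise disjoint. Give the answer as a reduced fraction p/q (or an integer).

For pairwise disjoint intervals, m(union_i I_i) = sum_i m(I_i),
and m is invariant under swapping open/closed endpoints (single points have measure 0).
So m(E) = sum_i (b_i - a_i).
  I_1 has length 17/4 - 5/4 = 3.
  I_2 has length 23/4 - 21/4 = 1/2.
  I_3 has length 31/4 - 25/4 = 3/2.
  I_4 has length 47/4 - 37/4 = 5/2.
Summing:
  m(E) = 3 + 1/2 + 3/2 + 5/2 = 15/2.

15/2


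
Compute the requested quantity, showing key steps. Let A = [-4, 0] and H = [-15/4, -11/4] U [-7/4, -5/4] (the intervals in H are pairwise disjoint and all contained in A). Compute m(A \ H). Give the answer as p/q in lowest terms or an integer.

The ambient interval has length m(A) = 0 - (-4) = 4.
Since the holes are disjoint and sit inside A, by finite additivity
  m(H) = sum_i (b_i - a_i), and m(A \ H) = m(A) - m(H).
Computing the hole measures:
  m(H_1) = -11/4 - (-15/4) = 1.
  m(H_2) = -5/4 - (-7/4) = 1/2.
Summed: m(H) = 1 + 1/2 = 3/2.
So m(A \ H) = 4 - 3/2 = 5/2.

5/2


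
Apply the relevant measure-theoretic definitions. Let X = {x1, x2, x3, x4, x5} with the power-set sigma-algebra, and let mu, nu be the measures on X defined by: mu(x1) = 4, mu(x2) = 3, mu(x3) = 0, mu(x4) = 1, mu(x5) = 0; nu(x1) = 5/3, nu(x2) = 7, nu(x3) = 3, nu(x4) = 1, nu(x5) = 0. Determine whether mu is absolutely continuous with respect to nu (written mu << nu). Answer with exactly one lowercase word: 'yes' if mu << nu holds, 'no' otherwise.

mu << nu means: every nu-null measurable set is also mu-null; equivalently, for every atom x, if nu({x}) = 0 then mu({x}) = 0.
Checking each atom:
  x1: nu = 5/3 > 0 -> no constraint.
  x2: nu = 7 > 0 -> no constraint.
  x3: nu = 3 > 0 -> no constraint.
  x4: nu = 1 > 0 -> no constraint.
  x5: nu = 0, mu = 0 -> consistent with mu << nu.
No atom violates the condition. Therefore mu << nu.

yes


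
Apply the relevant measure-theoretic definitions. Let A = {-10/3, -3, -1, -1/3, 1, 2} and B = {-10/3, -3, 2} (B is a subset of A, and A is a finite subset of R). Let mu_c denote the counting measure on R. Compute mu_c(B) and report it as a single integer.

Counting measure assigns mu_c(E) = |E| (number of elements) when E is finite.
B has 3 element(s), so mu_c(B) = 3.

3


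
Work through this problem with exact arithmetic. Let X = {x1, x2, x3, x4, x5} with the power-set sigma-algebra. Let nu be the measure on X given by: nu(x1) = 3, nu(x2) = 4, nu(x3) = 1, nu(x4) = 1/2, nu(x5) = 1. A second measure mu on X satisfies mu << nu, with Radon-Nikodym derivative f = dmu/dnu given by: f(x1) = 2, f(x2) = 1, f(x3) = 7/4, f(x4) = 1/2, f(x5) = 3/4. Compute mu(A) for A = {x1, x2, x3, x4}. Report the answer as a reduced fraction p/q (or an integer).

By the defining property of the Radon-Nikodym derivative, for every measurable set A,
  mu(A) = integral_A f dnu.
Since nu is a discrete measure concentrated on the atoms of X, the integral over A reduces to the sum
  mu(A) = sum_{x in A} f(x) * nu({x}).
Computing each term:
  x1: f(x1) * nu(x1) = 2 * 3 = 6.
  x2: f(x2) * nu(x2) = 1 * 4 = 4.
  x3: f(x3) * nu(x3) = 7/4 * 1 = 7/4.
  x4: f(x4) * nu(x4) = 1/2 * 1/2 = 1/4.
Summing: mu(A) = 6 + 4 + 7/4 + 1/4 = 12.

12


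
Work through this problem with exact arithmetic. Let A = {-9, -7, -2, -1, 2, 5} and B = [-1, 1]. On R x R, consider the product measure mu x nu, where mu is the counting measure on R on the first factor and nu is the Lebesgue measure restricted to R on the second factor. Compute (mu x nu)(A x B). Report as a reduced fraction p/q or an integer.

For a measurable rectangle A x B, the product measure satisfies
  (mu x nu)(A x B) = mu(A) * nu(B).
  mu(A) = 6.
  nu(B) = 2.
  (mu x nu)(A x B) = 6 * 2 = 12.

12


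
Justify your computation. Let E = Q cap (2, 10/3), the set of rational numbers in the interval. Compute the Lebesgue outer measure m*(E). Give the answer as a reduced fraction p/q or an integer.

E = Q cap (2, 10/3) is a subset of Q, which is countable. Enumerate Q = {q_1, q_2, ...}; for any eps > 0, cover q_k by the open interval (q_k - eps/2^(k+1), q_k + eps/2^(k+1)), of length eps/2^k. The total cover length is sum_{k>=1} eps/2^k = eps. Hence m*(E) <= m*(Q) <= eps for every eps > 0, and since outer measure is non-negative, m*(E) = 0.

0


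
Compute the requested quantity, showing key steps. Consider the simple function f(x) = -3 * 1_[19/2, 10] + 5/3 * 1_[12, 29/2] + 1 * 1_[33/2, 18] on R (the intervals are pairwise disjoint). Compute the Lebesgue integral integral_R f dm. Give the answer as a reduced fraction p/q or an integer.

For a simple function f = sum_i c_i * 1_{A_i} with disjoint A_i,
  integral f dm = sum_i c_i * m(A_i).
Lengths of the A_i:
  m(A_1) = 10 - 19/2 = 1/2.
  m(A_2) = 29/2 - 12 = 5/2.
  m(A_3) = 18 - 33/2 = 3/2.
Contributions c_i * m(A_i):
  (-3) * (1/2) = -3/2.
  (5/3) * (5/2) = 25/6.
  (1) * (3/2) = 3/2.
Total: -3/2 + 25/6 + 3/2 = 25/6.

25/6


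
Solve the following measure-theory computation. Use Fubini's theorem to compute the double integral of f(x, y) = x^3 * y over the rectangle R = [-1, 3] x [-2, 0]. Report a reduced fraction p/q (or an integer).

f(x, y) is a tensor product of a function of x and a function of y, and both factors are bounded continuous (hence Lebesgue integrable) on the rectangle, so Fubini's theorem applies:
  integral_R f d(m x m) = (integral_a1^b1 x^3 dx) * (integral_a2^b2 y dy).
Inner integral in x: integral_{-1}^{3} x^3 dx = (3^4 - (-1)^4)/4
  = 20.
Inner integral in y: integral_{-2}^{0} y dy = (0^2 - (-2)^2)/2
  = -2.
Product: (20) * (-2) = -40.

-40


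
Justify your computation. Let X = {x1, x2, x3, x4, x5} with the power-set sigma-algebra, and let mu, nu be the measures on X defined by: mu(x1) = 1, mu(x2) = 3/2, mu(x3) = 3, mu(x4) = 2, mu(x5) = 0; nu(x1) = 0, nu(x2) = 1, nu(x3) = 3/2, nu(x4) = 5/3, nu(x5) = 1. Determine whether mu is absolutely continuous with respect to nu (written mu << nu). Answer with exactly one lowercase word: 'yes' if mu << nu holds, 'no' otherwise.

mu << nu means: every nu-null measurable set is also mu-null; equivalently, for every atom x, if nu({x}) = 0 then mu({x}) = 0.
Checking each atom:
  x1: nu = 0, mu = 1 > 0 -> violates mu << nu.
  x2: nu = 1 > 0 -> no constraint.
  x3: nu = 3/2 > 0 -> no constraint.
  x4: nu = 5/3 > 0 -> no constraint.
  x5: nu = 1 > 0 -> no constraint.
The atom(s) x1 violate the condition (nu = 0 but mu > 0). Therefore mu is NOT absolutely continuous w.r.t. nu.

no


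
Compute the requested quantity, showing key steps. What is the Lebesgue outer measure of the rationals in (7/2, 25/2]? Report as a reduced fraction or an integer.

Q cap (7/2, 25/2] is countable; list its elements as q_1, q_2, ... . Fix eps > 0 and cover the k-th point by an interval of length eps * 2^(-k). The cover has total length eps * sum_{k>=1} 2^(-k) = eps, so by definition of outer measure m*(Q cap (7/2, 25/2]) <= eps. Since eps was arbitrary and m* >= 0, the outer measure is 0.

0


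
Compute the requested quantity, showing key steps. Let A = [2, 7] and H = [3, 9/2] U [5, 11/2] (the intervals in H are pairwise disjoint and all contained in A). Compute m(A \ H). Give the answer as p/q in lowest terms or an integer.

The ambient interval has length m(A) = 7 - 2 = 5.
Since the holes are disjoint and sit inside A, by finite additivity
  m(H) = sum_i (b_i - a_i), and m(A \ H) = m(A) - m(H).
Computing the hole measures:
  m(H_1) = 9/2 - 3 = 3/2.
  m(H_2) = 11/2 - 5 = 1/2.
Summed: m(H) = 3/2 + 1/2 = 2.
So m(A \ H) = 5 - 2 = 3.

3


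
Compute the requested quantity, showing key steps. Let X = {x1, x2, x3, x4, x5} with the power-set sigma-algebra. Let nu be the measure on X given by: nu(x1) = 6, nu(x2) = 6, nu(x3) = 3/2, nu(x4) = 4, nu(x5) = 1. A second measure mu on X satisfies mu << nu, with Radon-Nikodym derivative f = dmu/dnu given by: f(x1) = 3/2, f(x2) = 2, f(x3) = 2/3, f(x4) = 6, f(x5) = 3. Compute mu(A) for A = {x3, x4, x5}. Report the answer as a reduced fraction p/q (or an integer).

By the defining property of the Radon-Nikodym derivative, for every measurable set A,
  mu(A) = integral_A f dnu.
Since nu is a discrete measure concentrated on the atoms of X, the integral over A reduces to the sum
  mu(A) = sum_{x in A} f(x) * nu({x}).
Computing each term:
  x3: f(x3) * nu(x3) = 2/3 * 3/2 = 1.
  x4: f(x4) * nu(x4) = 6 * 4 = 24.
  x5: f(x5) * nu(x5) = 3 * 1 = 3.
Summing: mu(A) = 1 + 24 + 3 = 28.

28


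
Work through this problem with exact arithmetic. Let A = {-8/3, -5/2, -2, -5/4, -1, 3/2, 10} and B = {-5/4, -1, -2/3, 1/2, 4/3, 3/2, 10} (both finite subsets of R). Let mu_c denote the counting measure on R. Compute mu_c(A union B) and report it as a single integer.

Counting measure on a finite set equals cardinality. By inclusion-exclusion, |A union B| = |A| + |B| - |A cap B|.
|A| = 7, |B| = 7, |A cap B| = 4.
So mu_c(A union B) = 7 + 7 - 4 = 10.

10


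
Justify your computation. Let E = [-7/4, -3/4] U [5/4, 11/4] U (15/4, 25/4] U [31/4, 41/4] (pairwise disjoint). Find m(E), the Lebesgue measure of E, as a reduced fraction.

For pairwise disjoint intervals, m(union_i I_i) = sum_i m(I_i),
and m is invariant under swapping open/closed endpoints (single points have measure 0).
So m(E) = sum_i (b_i - a_i).
  I_1 has length -3/4 - (-7/4) = 1.
  I_2 has length 11/4 - 5/4 = 3/2.
  I_3 has length 25/4 - 15/4 = 5/2.
  I_4 has length 41/4 - 31/4 = 5/2.
Summing:
  m(E) = 1 + 3/2 + 5/2 + 5/2 = 15/2.

15/2


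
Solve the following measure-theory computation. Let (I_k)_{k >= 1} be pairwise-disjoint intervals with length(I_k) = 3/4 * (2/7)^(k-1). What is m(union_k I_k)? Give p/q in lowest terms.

By countable additivity of the Lebesgue measure on pairwise disjoint measurable sets,
  m(union_{k >= 1} I_k) = sum_{k >= 1} m(I_k) = sum_{k >= 1} a * r^(k-1),
  with a = 3/4 and r = 2/7.
Since 0 < r = 2/7 < 1, the geometric series converges:
  sum_{k >= 1} a * r^(k-1) = a / (1 - r).
  = 3/4 / (1 - 2/7)
  = 3/4 / (5/7)
  = 21/20.

21/20


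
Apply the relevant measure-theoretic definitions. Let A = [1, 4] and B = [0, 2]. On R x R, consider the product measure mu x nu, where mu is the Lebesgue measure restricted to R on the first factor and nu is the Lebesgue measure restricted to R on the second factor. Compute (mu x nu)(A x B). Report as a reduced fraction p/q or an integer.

For a measurable rectangle A x B, the product measure satisfies
  (mu x nu)(A x B) = mu(A) * nu(B).
  mu(A) = 3.
  nu(B) = 2.
  (mu x nu)(A x B) = 3 * 2 = 6.

6


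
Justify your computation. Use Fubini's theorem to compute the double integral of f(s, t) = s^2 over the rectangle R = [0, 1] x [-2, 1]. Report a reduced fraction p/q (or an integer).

f(s, t) is a tensor product of a function of s and a function of t, and both factors are bounded continuous (hence Lebesgue integrable) on the rectangle, so Fubini's theorem applies:
  integral_R f d(m x m) = (integral_a1^b1 s^2 ds) * (integral_a2^b2 1 dt).
Inner integral in s: integral_{0}^{1} s^2 ds = (1^3 - 0^3)/3
  = 1/3.
Inner integral in t: integral_{-2}^{1} 1 dt = (1^1 - (-2)^1)/1
  = 3.
Product: (1/3) * (3) = 1.

1


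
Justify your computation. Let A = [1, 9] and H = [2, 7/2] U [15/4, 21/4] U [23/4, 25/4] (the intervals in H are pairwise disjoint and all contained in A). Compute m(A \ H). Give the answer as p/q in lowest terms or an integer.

The ambient interval has length m(A) = 9 - 1 = 8.
Since the holes are disjoint and sit inside A, by finite additivity
  m(H) = sum_i (b_i - a_i), and m(A \ H) = m(A) - m(H).
Computing the hole measures:
  m(H_1) = 7/2 - 2 = 3/2.
  m(H_2) = 21/4 - 15/4 = 3/2.
  m(H_3) = 25/4 - 23/4 = 1/2.
Summed: m(H) = 3/2 + 3/2 + 1/2 = 7/2.
So m(A \ H) = 8 - 7/2 = 9/2.

9/2


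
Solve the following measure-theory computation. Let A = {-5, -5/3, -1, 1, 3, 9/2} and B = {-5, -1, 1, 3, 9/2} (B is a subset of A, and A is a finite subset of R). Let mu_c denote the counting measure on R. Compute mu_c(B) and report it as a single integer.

Counting measure assigns mu_c(E) = |E| (number of elements) when E is finite.
B has 5 element(s), so mu_c(B) = 5.

5


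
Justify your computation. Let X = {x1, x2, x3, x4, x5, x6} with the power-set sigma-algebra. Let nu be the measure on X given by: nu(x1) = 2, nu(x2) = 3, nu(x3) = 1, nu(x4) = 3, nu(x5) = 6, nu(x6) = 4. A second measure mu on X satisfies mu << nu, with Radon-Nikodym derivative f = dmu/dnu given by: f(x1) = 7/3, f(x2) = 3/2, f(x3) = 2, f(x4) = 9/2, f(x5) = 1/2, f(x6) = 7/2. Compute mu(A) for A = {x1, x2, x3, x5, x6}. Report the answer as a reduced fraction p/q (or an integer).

By the defining property of the Radon-Nikodym derivative, for every measurable set A,
  mu(A) = integral_A f dnu.
Since nu is a discrete measure concentrated on the atoms of X, the integral over A reduces to the sum
  mu(A) = sum_{x in A} f(x) * nu({x}).
Computing each term:
  x1: f(x1) * nu(x1) = 7/3 * 2 = 14/3.
  x2: f(x2) * nu(x2) = 3/2 * 3 = 9/2.
  x3: f(x3) * nu(x3) = 2 * 1 = 2.
  x5: f(x5) * nu(x5) = 1/2 * 6 = 3.
  x6: f(x6) * nu(x6) = 7/2 * 4 = 14.
Summing: mu(A) = 14/3 + 9/2 + 2 + 3 + 14 = 169/6.

169/6


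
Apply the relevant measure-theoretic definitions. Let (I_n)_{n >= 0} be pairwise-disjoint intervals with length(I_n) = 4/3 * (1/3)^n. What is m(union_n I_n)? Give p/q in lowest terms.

By countable additivity of the Lebesgue measure on pairwise disjoint measurable sets,
  m(union_{n >= 0} I_n) = sum_{n >= 0} m(I_n) = sum_{n >= 0} a * r^n,
  with a = 4/3 and r = 1/3.
Since 0 < r = 1/3 < 1, the geometric series converges:
  sum_{n >= 0} a * r^n = a / (1 - r).
  = 4/3 / (1 - 1/3)
  = 4/3 / (2/3)
  = 2.

2


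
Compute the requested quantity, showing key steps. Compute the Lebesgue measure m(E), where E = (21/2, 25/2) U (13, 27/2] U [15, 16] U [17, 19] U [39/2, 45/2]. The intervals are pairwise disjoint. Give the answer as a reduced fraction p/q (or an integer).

For pairwise disjoint intervals, m(union_i I_i) = sum_i m(I_i),
and m is invariant under swapping open/closed endpoints (single points have measure 0).
So m(E) = sum_i (b_i - a_i).
  I_1 has length 25/2 - 21/2 = 2.
  I_2 has length 27/2 - 13 = 1/2.
  I_3 has length 16 - 15 = 1.
  I_4 has length 19 - 17 = 2.
  I_5 has length 45/2 - 39/2 = 3.
Summing:
  m(E) = 2 + 1/2 + 1 + 2 + 3 = 17/2.

17/2


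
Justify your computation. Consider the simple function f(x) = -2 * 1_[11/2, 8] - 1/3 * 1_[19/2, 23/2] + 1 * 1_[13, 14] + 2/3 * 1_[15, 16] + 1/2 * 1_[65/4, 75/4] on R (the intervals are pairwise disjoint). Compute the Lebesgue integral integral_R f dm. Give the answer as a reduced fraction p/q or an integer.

For a simple function f = sum_i c_i * 1_{A_i} with disjoint A_i,
  integral f dm = sum_i c_i * m(A_i).
Lengths of the A_i:
  m(A_1) = 8 - 11/2 = 5/2.
  m(A_2) = 23/2 - 19/2 = 2.
  m(A_3) = 14 - 13 = 1.
  m(A_4) = 16 - 15 = 1.
  m(A_5) = 75/4 - 65/4 = 5/2.
Contributions c_i * m(A_i):
  (-2) * (5/2) = -5.
  (-1/3) * (2) = -2/3.
  (1) * (1) = 1.
  (2/3) * (1) = 2/3.
  (1/2) * (5/2) = 5/4.
Total: -5 - 2/3 + 1 + 2/3 + 5/4 = -11/4.

-11/4


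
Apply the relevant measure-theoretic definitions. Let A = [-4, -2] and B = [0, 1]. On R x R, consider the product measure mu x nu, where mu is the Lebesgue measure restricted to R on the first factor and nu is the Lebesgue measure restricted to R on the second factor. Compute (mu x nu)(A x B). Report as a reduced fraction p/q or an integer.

For a measurable rectangle A x B, the product measure satisfies
  (mu x nu)(A x B) = mu(A) * nu(B).
  mu(A) = 2.
  nu(B) = 1.
  (mu x nu)(A x B) = 2 * 1 = 2.

2


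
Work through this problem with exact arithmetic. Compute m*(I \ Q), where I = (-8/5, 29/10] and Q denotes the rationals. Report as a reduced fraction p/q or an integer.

The interval I = (-8/5, 29/10] has m(I) = 29/10 - (-8/5) = 9/2 (endpoints are measure-zero, so open/closed/half-open agree). Write I = (I cap Q) u (I \ Q). The rationals in I are countable, so m*(I cap Q) = 0 (cover each rational by intervals whose total length is arbitrarily small). By countable subadditivity m*(I) <= m*(I cap Q) + m*(I \ Q), hence m*(I \ Q) >= m(I) = 9/2. The reverse inequality m*(I \ Q) <= m*(I) = 9/2 is trivial since (I \ Q) is a subset of I. Therefore m*(I \ Q) = 9/2.

9/2


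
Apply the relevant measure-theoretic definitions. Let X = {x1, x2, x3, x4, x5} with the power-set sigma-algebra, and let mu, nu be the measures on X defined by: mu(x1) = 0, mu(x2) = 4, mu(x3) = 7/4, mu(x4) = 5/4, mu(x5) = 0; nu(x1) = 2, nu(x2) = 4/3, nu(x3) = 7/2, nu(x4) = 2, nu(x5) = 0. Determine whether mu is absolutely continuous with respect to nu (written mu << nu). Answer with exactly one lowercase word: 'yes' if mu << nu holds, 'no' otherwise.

mu << nu means: every nu-null measurable set is also mu-null; equivalently, for every atom x, if nu({x}) = 0 then mu({x}) = 0.
Checking each atom:
  x1: nu = 2 > 0 -> no constraint.
  x2: nu = 4/3 > 0 -> no constraint.
  x3: nu = 7/2 > 0 -> no constraint.
  x4: nu = 2 > 0 -> no constraint.
  x5: nu = 0, mu = 0 -> consistent with mu << nu.
No atom violates the condition. Therefore mu << nu.

yes


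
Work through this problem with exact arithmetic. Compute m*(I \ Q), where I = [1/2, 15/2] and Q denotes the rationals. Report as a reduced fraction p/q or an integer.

The interval I = [1/2, 15/2] has m(I) = 15/2 - 1/2 = 7 (endpoints are measure-zero, so open/closed/half-open agree). Write I = (I cap Q) u (I \ Q). The rationals in I are countable, so m*(I cap Q) = 0 (cover each rational by intervals whose total length is arbitrarily small). By countable subadditivity m*(I) <= m*(I cap Q) + m*(I \ Q), hence m*(I \ Q) >= m(I) = 7. The reverse inequality m*(I \ Q) <= m*(I) = 7 is trivial since (I \ Q) is a subset of I. Therefore m*(I \ Q) = 7.

7


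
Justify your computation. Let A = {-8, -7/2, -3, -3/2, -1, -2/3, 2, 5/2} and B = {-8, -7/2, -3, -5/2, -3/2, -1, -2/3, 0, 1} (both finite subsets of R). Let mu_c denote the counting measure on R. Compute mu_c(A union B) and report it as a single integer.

Counting measure on a finite set equals cardinality. By inclusion-exclusion, |A union B| = |A| + |B| - |A cap B|.
|A| = 8, |B| = 9, |A cap B| = 6.
So mu_c(A union B) = 8 + 9 - 6 = 11.

11


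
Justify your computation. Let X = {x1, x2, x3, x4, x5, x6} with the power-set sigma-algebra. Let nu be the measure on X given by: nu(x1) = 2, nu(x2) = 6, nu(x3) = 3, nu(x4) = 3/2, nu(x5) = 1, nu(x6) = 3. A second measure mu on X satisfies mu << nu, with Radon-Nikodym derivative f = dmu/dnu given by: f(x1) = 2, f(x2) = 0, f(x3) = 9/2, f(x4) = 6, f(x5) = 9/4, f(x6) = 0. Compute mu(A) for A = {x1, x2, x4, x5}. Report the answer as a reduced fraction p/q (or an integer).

By the defining property of the Radon-Nikodym derivative, for every measurable set A,
  mu(A) = integral_A f dnu.
Since nu is a discrete measure concentrated on the atoms of X, the integral over A reduces to the sum
  mu(A) = sum_{x in A} f(x) * nu({x}).
Computing each term:
  x1: f(x1) * nu(x1) = 2 * 2 = 4.
  x2: f(x2) * nu(x2) = 0 * 6 = 0.
  x4: f(x4) * nu(x4) = 6 * 3/2 = 9.
  x5: f(x5) * nu(x5) = 9/4 * 1 = 9/4.
Summing: mu(A) = 4 + 0 + 9 + 9/4 = 61/4.

61/4


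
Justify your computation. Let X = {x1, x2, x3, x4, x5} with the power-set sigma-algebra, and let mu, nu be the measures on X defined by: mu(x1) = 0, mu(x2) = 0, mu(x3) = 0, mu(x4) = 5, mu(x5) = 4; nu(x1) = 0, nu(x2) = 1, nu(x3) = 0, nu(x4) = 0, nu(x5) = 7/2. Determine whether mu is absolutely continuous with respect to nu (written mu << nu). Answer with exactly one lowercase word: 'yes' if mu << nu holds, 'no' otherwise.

mu << nu means: every nu-null measurable set is also mu-null; equivalently, for every atom x, if nu({x}) = 0 then mu({x}) = 0.
Checking each atom:
  x1: nu = 0, mu = 0 -> consistent with mu << nu.
  x2: nu = 1 > 0 -> no constraint.
  x3: nu = 0, mu = 0 -> consistent with mu << nu.
  x4: nu = 0, mu = 5 > 0 -> violates mu << nu.
  x5: nu = 7/2 > 0 -> no constraint.
The atom(s) x4 violate the condition (nu = 0 but mu > 0). Therefore mu is NOT absolutely continuous w.r.t. nu.

no


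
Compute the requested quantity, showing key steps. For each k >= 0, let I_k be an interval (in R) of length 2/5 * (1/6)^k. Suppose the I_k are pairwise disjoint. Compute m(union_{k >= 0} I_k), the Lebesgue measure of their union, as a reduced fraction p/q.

By countable additivity of the Lebesgue measure on pairwise disjoint measurable sets,
  m(union_{k >= 0} I_k) = sum_{k >= 0} m(I_k) = sum_{k >= 0} a * r^k,
  with a = 2/5 and r = 1/6.
Since 0 < r = 1/6 < 1, the geometric series converges:
  sum_{k >= 0} a * r^k = a / (1 - r).
  = 2/5 / (1 - 1/6)
  = 2/5 / (5/6)
  = 12/25.

12/25


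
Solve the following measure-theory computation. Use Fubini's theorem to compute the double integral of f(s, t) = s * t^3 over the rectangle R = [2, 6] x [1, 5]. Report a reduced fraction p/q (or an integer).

f(s, t) is a tensor product of a function of s and a function of t, and both factors are bounded continuous (hence Lebesgue integrable) on the rectangle, so Fubini's theorem applies:
  integral_R f d(m x m) = (integral_a1^b1 s ds) * (integral_a2^b2 t^3 dt).
Inner integral in s: integral_{2}^{6} s ds = (6^2 - 2^2)/2
  = 16.
Inner integral in t: integral_{1}^{5} t^3 dt = (5^4 - 1^4)/4
  = 156.
Product: (16) * (156) = 2496.

2496


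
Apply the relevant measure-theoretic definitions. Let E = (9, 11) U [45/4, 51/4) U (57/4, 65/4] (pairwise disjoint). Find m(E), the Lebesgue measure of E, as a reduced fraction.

For pairwise disjoint intervals, m(union_i I_i) = sum_i m(I_i),
and m is invariant under swapping open/closed endpoints (single points have measure 0).
So m(E) = sum_i (b_i - a_i).
  I_1 has length 11 - 9 = 2.
  I_2 has length 51/4 - 45/4 = 3/2.
  I_3 has length 65/4 - 57/4 = 2.
Summing:
  m(E) = 2 + 3/2 + 2 = 11/2.

11/2
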